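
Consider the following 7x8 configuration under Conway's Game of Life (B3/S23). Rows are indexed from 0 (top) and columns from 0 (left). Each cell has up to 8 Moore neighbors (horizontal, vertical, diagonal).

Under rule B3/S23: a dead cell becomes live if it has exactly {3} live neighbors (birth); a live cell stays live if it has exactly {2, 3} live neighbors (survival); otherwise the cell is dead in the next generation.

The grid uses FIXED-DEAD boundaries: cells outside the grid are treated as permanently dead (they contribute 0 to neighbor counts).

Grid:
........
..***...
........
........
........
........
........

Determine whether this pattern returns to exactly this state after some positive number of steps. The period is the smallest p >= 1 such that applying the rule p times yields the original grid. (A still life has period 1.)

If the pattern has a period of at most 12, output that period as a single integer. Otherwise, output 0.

Simulating and comparing each generation to the original:
Gen 0 (original, given above): 3 live cells
Gen 1: 3 live cells, differs from original
Gen 2: 3 live cells, MATCHES original -> period = 2

Answer: 2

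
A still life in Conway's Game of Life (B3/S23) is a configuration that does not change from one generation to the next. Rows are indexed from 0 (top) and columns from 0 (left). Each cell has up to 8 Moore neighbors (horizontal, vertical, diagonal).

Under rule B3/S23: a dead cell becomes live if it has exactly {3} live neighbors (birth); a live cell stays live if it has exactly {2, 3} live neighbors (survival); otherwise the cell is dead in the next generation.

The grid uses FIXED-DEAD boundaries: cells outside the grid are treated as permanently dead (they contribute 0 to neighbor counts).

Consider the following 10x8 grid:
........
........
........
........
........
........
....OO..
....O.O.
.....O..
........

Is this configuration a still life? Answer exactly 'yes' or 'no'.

Answer: yes

Derivation:
Compute generation 1 and compare to generation 0 (given above):
Generation 1:
........
........
........
........
........
........
....OO..
....O.O.
.....O..
........
The grids are IDENTICAL -> still life.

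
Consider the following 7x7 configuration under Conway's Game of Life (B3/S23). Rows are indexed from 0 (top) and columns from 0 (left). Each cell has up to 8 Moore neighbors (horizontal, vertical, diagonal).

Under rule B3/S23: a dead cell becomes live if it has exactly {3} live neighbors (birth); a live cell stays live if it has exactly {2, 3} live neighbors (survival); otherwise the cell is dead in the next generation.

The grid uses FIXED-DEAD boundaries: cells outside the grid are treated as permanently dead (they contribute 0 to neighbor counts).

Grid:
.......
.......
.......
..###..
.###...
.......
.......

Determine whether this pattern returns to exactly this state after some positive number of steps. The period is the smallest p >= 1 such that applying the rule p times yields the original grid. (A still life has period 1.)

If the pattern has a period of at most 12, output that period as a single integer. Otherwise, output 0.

Answer: 2

Derivation:
Simulating and comparing each generation to the original:
Gen 0 (original, given above): 6 live cells
Gen 1: 6 live cells, differs from original
Gen 2: 6 live cells, MATCHES original -> period = 2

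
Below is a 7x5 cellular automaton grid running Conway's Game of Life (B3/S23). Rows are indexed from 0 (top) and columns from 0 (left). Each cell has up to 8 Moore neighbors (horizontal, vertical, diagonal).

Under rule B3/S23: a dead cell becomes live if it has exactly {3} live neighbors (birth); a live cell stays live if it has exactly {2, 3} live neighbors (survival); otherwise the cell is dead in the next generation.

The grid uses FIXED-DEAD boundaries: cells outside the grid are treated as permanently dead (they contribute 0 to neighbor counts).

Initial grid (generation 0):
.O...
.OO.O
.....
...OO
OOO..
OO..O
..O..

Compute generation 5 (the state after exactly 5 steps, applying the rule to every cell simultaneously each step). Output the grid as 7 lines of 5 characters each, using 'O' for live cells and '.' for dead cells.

Answer: .....
.....
.....
.....
.....
.....
.....

Derivation:
Simulating step by step:
Generation 0 (given above): 13 live cells
Generation 1: 15 live cells
.OO..
.OO..
..O.O
.OOO.
O.O.O
O..O.
.O...
Generation 2: 8 live cells
.OO..
.....
.....
....O
O...O
O.OO.
.....
Generation 3: 4 live cells
.....
.....
.....
.....
.O..O
.O.O.
.....
Generation 4: 2 live cells
.....
.....
.....
.....
..O..
..O..
.....
Generation 5: 0 live cells
(generation 5 grid is the final answer)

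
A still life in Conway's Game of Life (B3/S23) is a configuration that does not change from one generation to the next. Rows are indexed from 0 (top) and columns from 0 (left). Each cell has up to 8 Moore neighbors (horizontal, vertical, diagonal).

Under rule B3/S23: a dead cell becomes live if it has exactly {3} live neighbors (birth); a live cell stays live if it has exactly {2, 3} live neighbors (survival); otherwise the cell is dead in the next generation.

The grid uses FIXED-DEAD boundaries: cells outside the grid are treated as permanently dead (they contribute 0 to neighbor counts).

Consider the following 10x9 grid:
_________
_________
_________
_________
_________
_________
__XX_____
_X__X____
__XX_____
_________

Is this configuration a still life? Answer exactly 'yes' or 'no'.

Answer: yes

Derivation:
Compute generation 1 and compare to generation 0 (given above):
Generation 1:
_________
_________
_________
_________
_________
_________
__XX_____
_X__X____
__XX_____
_________
The grids are IDENTICAL -> still life.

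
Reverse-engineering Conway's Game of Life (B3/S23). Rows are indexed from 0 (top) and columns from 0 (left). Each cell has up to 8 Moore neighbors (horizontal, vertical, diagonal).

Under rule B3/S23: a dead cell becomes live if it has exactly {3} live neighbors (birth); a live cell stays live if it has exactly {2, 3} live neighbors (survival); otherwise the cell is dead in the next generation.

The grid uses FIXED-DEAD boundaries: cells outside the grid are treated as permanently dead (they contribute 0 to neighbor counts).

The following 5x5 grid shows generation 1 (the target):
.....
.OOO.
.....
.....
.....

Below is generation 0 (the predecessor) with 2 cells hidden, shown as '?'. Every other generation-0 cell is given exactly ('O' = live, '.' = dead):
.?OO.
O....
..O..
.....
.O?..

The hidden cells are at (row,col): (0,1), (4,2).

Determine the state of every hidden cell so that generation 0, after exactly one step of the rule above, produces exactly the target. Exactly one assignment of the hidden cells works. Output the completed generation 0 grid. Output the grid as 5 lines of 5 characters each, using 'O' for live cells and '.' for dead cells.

Hidden generation-0 cells (in order): (0,1), (4,2).
A hidden cell only influences target cells in its own 3x3 neighborhood. Try each of the 2^2 = 4 assignments, step the completed generation 0 forward once under B3/S23, and compare with the target:
  (0,1)=. (4,2)=. -> step reproduces the target at every cell -> ACCEPT
  (0,1)=. (4,2)=O -> step gives (3,1)='O' but target has '.' -> reject
  (0,1)=O (4,2)=. -> step gives (0,1)='O' but target has '.' -> reject
  (0,1)=O (4,2)=O -> step gives (0,1)='O' but target has '.' -> reject
Unique solution: (0,1)=dead, (4,2)=dead.
Check: live-neighbor counts of every cell in the completed generation 0:
12111
03331
12010
12210
10100
Applying B3/S23 to generation 0 with these counts gives:
.....
.OOO.
.....
.....
.....
which matches the target exactly.

Answer: ..OO.
O....
..O..
.....
.O...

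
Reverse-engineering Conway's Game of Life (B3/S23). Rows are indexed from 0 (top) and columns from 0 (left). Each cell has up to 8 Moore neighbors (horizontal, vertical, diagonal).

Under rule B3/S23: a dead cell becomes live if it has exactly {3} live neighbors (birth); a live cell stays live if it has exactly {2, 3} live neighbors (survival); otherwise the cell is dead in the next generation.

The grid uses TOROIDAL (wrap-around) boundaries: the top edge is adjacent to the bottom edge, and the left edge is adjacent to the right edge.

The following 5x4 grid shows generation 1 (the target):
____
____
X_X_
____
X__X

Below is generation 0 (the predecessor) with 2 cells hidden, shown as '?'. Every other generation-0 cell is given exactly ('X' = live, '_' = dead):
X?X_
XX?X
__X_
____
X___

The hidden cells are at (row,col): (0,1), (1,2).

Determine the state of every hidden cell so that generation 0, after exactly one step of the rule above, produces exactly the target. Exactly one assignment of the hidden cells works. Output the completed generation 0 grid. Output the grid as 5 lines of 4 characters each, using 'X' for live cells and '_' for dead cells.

Answer: XXX_
XXXX
__X_
____
X___

Derivation:
Hidden generation-0 cells (in order): (0,1), (1,2).
A hidden cell only influences target cells in its own 3x3 neighborhood. Try each of the 2^2 = 4 assignments, step the completed generation 0 forward once under B3/S23, and compare with the target:
  (0,1)=_ (1,2)=_ -> step gives (0,2)='X' but target has '_' -> reject
  (0,1)=_ (1,2)=X -> step gives (0,2)='X' but target has '_' -> reject
  (0,1)=X (1,2)=_ -> step gives (0,2)='X' but target has '_' -> reject
  (0,1)=X (1,2)=X -> step reproduces the target at every cell -> ACCEPT
Unique solution: (0,1)=live, (1,2)=live.
Check: live-neighbor counts of every cell in the completed generation 0:
5646
4655
3434
1212
2423
Applying B3/S23 to generation 0 with these counts gives:
____
____
X_X_
____
X__X
which matches the target exactly.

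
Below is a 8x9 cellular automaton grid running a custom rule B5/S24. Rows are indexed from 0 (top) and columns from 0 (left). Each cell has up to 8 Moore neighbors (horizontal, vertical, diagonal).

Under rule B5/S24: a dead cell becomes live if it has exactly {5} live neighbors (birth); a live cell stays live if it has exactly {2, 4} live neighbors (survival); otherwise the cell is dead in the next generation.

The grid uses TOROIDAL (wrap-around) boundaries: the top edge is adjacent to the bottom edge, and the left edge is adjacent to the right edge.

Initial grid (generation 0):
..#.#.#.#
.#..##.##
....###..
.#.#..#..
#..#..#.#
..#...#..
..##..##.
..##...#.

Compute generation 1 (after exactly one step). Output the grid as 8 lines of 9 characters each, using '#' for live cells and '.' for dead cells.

Answer: ...#...#.
....#.###
....#.#..
...#.#...
#..#..#..
.......#.
..##.....
..#....#.

Derivation:
Simulating step by step:
Generation 0 (given above): 28 live cells
Generation 1: 18 live cells
(generation 1 grid is the final answer)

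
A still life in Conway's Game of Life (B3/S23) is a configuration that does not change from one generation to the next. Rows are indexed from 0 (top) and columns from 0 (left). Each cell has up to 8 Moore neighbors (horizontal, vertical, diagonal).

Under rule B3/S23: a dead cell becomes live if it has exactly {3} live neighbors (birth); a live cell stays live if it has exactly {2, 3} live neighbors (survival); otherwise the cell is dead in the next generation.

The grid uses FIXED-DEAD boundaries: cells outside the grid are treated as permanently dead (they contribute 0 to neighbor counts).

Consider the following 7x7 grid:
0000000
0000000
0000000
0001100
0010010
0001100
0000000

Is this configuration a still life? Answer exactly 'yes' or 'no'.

Answer: yes

Derivation:
Compute generation 1 and compare to generation 0 (given above):
Generation 1:
0000000
0000000
0000000
0001100
0010010
0001100
0000000
The grids are IDENTICAL -> still life.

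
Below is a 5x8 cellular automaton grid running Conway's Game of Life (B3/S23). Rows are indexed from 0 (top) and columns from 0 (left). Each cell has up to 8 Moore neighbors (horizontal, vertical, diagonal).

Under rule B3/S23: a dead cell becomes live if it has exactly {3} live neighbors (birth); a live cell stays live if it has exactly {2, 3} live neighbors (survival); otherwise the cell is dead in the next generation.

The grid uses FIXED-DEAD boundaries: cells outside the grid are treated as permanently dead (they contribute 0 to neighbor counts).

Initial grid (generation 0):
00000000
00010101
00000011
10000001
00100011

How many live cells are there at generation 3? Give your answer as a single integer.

Answer: 0

Derivation:
Simulating step by step:
Generation 0 (given above): 10 live cells
Generation 1: 4 live cells
00000000
00000001
00000001
00000000
00000011
Generation 2: 2 live cells
00000000
00000000
00000000
00000011
00000000
Generation 3: 0 live cells
00000000
00000000
00000000
00000000
00000000
Population at generation 3: 0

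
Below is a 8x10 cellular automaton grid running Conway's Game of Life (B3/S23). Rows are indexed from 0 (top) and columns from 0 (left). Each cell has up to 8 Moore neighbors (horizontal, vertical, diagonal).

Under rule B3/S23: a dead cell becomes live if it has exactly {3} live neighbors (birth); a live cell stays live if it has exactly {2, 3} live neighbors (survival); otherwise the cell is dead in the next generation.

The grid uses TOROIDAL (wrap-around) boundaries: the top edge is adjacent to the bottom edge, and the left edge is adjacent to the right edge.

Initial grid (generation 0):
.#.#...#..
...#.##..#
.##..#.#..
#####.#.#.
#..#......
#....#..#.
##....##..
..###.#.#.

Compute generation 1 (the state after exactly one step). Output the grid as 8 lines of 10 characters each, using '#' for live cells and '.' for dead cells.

Simulating step by step:
Generation 0 (given above): 32 live cells
Generation 1: 37 live cells
(generation 1 grid is the final answer)

Answer: .......##.
##.#.#.##.
.......###
#...####.#
#..#.#.#..
#.....##..
#####.#.#.
#..####.#.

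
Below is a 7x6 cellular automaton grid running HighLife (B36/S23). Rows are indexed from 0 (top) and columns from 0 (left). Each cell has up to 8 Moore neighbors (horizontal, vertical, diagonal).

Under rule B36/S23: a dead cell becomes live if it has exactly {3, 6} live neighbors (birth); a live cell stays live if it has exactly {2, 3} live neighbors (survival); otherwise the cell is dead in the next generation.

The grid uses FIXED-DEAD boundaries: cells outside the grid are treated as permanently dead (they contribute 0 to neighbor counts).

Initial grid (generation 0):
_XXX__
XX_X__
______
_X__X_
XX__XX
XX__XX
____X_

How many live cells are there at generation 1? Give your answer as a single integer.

Simulating step by step:
Generation 0 (given above): 17 live cells
Generation 1: 20 live cells
XX_X__
XX_X__
XXX___
XX__XX
__XX__
XX_X__
____XX
Population at generation 1: 20

Answer: 20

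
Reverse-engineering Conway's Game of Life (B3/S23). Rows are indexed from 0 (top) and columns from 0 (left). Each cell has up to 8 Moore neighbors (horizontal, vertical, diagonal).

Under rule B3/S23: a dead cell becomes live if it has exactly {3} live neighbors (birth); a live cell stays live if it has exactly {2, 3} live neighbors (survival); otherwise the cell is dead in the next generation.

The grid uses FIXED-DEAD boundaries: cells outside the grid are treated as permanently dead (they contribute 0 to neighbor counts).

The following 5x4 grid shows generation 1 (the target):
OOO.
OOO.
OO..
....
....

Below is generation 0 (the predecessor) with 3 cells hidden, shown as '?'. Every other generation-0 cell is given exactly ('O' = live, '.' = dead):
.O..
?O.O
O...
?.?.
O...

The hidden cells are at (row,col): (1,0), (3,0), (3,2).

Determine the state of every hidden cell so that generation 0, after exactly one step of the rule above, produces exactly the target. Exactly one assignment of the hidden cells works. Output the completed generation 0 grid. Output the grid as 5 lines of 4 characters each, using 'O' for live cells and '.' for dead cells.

Answer: .O..
OO.O
O...
....
O...

Derivation:
Hidden generation-0 cells (in order): (1,0), (3,0), (3,2).
A hidden cell only influences target cells in its own 3x3 neighborhood. Try each of the 2^3 = 8 assignments, step the completed generation 0 forward once under B3/S23, and compare with the target:
  (1,0)=. (3,0)=. (3,2)=. -> step gives (0,0)='.' but target has 'O' -> reject
  (1,0)=. (3,0)=. (3,2)=O -> step gives (0,0)='.' but target has 'O' -> reject
  (1,0)=. (3,0)=O (3,2)=. -> step gives (0,0)='.' but target has 'O' -> reject
  (1,0)=. (3,0)=O (3,2)=O -> step gives (0,0)='.' but target has 'O' -> reject
  (1,0)=O (3,0)=. (3,2)=. -> step reproduces the target at every cell -> ACCEPT
  (1,0)=O (3,0)=. (3,2)=O -> step gives (2,1)='.' but target has 'O' -> reject
  (1,0)=O (3,0)=O (3,2)=. -> step gives (2,1)='.' but target has 'O' -> reject
  (1,0)=O (3,0)=O (3,2)=O -> step gives (2,1)='.' but target has 'O' -> reject
Unique solution: (1,0)=live, (3,0)=dead, (3,2)=dead.
Check: live-neighbor counts of every cell in the completed generation 0:
3231
3330
2321
2200
0100
Applying B3/S23 to generation 0 with these counts gives:
OOO.
OOO.
OO..
....
....
which matches the target exactly.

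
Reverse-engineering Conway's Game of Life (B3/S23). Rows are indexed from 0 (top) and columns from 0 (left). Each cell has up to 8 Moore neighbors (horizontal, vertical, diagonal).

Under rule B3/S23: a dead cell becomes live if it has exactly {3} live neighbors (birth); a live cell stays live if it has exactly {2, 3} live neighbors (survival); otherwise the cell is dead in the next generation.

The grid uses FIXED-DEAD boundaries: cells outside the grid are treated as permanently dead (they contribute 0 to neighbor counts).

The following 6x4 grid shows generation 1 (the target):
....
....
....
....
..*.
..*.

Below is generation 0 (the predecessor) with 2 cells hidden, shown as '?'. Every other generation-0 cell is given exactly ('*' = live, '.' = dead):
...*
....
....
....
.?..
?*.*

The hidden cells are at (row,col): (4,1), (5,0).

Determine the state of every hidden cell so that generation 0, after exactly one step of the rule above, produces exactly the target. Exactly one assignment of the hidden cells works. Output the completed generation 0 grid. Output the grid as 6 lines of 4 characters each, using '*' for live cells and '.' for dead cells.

Answer: ...*
....
....
....
.*..
.*.*

Derivation:
Hidden generation-0 cells (in order): (4,1), (5,0).
A hidden cell only influences target cells in its own 3x3 neighborhood. Try each of the 2^2 = 4 assignments, step the completed generation 0 forward once under B3/S23, and compare with the target:
  (4,1)=. (5,0)=. -> step gives (4,2)='.' but target has '*' -> reject
  (4,1)=. (5,0)=* -> step gives (4,2)='.' but target has '*' -> reject
  (4,1)=* (5,0)=. -> step reproduces the target at every cell -> ACCEPT
  (4,1)=* (5,0)=* -> step gives (4,0)='*' but target has '.' -> reject
Unique solution: (4,1)=live, (5,0)=dead.
Check: live-neighbor counts of every cell in the completed generation 0:
0010
0011
0000
1110
2131
2130
Applying B3/S23 to generation 0 with these counts gives:
....
....
....
....
..*.
..*.
which matches the target exactly.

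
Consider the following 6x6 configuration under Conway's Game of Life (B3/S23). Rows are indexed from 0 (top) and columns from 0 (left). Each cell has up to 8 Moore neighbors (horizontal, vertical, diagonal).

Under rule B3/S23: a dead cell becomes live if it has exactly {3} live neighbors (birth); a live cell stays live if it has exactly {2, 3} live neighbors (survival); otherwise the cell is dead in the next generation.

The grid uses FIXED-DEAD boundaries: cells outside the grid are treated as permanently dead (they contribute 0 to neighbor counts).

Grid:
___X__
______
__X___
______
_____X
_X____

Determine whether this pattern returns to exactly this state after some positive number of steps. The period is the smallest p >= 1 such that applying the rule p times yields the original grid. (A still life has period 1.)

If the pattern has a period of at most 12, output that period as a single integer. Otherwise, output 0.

Answer: 0

Derivation:
Simulating and comparing each generation to the original:
Gen 0 (original, given above): 4 live cells
Gen 1: 0 live cells, differs from original
Gen 2: 0 live cells, differs from original
Gen 3: 0 live cells, differs from original
Gen 4: 0 live cells, differs from original
Gen 5: 0 live cells, differs from original
Gen 6: 0 live cells, differs from original
Gen 7: 0 live cells, differs from original
Gen 8: 0 live cells, differs from original
Gen 9: 0 live cells, differs from original
Gen 10: 0 live cells, differs from original
Gen 11: 0 live cells, differs from original
Gen 12: 0 live cells, differs from original
No period found within 12 steps.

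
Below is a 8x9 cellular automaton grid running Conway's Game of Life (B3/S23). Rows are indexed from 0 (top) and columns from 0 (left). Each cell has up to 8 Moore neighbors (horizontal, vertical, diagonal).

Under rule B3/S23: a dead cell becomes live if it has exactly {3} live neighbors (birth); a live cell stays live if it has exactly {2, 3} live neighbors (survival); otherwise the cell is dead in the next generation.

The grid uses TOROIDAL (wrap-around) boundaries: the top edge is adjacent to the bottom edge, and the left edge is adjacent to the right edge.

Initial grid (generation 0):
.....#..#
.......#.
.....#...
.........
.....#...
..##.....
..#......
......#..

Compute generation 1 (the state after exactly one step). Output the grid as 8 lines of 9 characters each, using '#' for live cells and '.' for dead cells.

Simulating step by step:
Generation 0 (given above): 9 live cells
Generation 1: 7 live cells
(generation 1 grid is the final answer)

Answer: ......##.
......#..
.........
.........
.........
..##.....
..##.....
.........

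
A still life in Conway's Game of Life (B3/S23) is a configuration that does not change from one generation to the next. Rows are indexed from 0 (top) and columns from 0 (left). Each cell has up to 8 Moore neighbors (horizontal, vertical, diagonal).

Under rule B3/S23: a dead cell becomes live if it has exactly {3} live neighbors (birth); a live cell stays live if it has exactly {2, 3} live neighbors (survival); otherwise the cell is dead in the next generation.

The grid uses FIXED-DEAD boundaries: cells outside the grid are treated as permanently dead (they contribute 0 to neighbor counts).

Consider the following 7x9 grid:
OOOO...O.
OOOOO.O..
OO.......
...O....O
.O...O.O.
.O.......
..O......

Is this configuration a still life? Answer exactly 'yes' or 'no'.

Compute generation 1 and compare to generation 0 (given above):
Generation 1:
O...O....
....O....
O...O....
OOO......
..O......
.OO......
.........
Cell (0,1) differs: gen0=1 vs gen1=0 -> NOT a still life.

Answer: no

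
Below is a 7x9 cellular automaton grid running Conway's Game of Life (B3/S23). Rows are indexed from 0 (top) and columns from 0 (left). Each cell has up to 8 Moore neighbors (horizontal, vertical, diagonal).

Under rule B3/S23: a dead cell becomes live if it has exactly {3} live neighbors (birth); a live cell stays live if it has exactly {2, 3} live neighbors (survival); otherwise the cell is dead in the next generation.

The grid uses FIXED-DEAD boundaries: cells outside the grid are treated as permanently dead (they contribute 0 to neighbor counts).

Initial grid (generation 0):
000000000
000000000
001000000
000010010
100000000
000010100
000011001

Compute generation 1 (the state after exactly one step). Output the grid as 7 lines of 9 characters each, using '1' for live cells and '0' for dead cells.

Answer: 000000000
000000000
000000000
000000000
000001000
000010000
000011000

Derivation:
Simulating step by step:
Generation 0 (given above): 9 live cells
Generation 1: 4 live cells
(generation 1 grid is the final answer)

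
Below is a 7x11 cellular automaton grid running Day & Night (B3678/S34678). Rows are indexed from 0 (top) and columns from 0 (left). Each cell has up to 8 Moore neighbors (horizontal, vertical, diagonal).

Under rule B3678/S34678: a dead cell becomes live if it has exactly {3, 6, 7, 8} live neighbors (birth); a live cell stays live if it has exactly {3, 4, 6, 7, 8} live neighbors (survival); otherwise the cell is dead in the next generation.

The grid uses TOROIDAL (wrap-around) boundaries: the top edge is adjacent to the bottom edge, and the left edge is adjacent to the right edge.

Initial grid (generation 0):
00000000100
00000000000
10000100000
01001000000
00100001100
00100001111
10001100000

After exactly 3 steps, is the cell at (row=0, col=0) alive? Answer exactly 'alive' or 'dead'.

Answer: dead

Derivation:
Simulating step by step:
Generation 0 (given above): 16 live cells
Generation 1: 12 live cells
00000000000
00000000000
00000000000
00000000000
01010001100
01010011110
00000001001
Generation 2: 10 live cells
00000000000
00000000000
00000000000
00000000000
00000011110
10000010010
00000011010
Generation 3: 12 live cells
00000000000
00000000000
00000000000
00000001100
00000001101
00000111110
00000000101

Cell (0,0) at generation 3: 0 -> dead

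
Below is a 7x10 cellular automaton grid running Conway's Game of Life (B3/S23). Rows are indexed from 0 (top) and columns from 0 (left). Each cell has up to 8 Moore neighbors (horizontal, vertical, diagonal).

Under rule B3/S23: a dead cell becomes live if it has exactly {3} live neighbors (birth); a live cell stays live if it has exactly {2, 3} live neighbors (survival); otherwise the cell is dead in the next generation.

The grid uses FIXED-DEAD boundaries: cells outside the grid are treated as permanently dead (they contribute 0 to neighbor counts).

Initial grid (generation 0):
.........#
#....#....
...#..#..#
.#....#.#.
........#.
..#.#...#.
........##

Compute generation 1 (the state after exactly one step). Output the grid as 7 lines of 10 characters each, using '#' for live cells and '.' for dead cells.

Simulating step by step:
Generation 0 (given above): 15 live cells
Generation 1: 11 live cells
(generation 1 grid is the final answer)

Answer: ..........
..........
.....###..
........##
........##
.......##.
........##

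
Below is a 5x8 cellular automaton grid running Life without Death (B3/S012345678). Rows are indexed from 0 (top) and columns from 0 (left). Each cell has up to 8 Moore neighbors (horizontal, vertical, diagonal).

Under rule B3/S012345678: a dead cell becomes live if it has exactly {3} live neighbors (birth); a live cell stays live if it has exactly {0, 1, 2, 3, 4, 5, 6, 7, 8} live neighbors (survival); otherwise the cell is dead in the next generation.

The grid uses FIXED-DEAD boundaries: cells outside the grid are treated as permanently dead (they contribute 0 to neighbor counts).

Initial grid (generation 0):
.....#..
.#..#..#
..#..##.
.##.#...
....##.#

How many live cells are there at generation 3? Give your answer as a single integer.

Simulating step by step:
Generation 0 (given above): 13 live cells
Generation 1: 15 live cells
.....#..
.#..#..#
..#.###.
.##.#...
...###.#
Generation 2: 17 live cells
.....#..
.#.##..#
..#.###.
.##.#...
..####.#
Generation 3: 20 live cells
....##..
.####..#
..#.###.
.##.#...
.#####.#
Population at generation 3: 20

Answer: 20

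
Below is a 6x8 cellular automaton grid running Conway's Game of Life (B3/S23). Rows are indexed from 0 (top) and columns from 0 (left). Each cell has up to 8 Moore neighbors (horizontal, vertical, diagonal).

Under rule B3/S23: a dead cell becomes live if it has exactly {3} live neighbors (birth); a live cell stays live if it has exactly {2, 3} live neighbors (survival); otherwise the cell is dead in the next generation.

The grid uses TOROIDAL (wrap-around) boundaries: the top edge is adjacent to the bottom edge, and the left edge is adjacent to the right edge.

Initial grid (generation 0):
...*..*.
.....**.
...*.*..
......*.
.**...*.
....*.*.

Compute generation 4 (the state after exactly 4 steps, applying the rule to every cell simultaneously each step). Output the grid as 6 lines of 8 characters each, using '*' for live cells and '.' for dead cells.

Simulating step by step:
Generation 0 (given above): 12 live cells
Generation 1: 16 live cells
....*.**
.....**.
....**..
..*..**.
......**
..**..**
Generation 2: 10 live cells
...**...
.......*
....*...
....*..*
..**....
*..*....
Generation 3: 8 live cells
...**...
...**...
........
....*...
..***...
........
Generation 4: 10 live cells
(generation 4 grid is the final answer)

Answer: ...**...
...**...
...**...
....*...
...**...
..*.....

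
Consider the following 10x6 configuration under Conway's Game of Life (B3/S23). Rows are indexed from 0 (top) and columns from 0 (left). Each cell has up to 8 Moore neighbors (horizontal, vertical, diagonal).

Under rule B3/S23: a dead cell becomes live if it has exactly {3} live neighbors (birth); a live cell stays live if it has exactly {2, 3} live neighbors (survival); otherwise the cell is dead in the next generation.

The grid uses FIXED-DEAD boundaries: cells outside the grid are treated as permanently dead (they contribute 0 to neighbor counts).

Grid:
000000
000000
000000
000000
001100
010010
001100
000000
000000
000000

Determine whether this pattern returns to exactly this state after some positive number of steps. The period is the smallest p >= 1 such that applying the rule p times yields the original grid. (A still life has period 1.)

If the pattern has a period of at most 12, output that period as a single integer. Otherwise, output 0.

Answer: 1

Derivation:
Simulating and comparing each generation to the original:
Gen 0 (original, given above): 6 live cells
Gen 1: 6 live cells, MATCHES original -> period = 1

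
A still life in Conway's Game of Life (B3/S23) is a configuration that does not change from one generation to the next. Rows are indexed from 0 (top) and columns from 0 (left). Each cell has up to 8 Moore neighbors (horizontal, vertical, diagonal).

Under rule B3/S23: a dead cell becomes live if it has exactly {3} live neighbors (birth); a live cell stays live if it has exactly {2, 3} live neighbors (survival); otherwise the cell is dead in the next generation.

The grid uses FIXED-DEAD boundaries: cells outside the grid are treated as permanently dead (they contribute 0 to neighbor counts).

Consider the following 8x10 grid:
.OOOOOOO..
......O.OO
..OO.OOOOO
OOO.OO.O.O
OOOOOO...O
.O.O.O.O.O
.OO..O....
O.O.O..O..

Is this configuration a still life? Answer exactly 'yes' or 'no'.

Answer: no

Derivation:
Compute generation 1 and compare to generation 0 (given above):
Generation 1:
..OOOOOOO.
.O.......O
..OO......
O......O.O
.........O
.....O..O.
O....O..O.
..OO......
Cell (0,1) differs: gen0=1 vs gen1=0 -> NOT a still life.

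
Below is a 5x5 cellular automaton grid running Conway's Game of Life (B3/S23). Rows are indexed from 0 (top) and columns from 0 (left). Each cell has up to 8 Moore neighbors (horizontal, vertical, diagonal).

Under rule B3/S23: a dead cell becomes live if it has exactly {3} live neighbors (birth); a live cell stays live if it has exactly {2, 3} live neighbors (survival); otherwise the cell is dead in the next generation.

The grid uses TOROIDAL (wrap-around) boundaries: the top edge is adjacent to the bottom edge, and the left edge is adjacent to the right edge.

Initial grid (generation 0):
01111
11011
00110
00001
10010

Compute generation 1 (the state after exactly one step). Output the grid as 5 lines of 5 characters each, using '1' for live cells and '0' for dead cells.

Simulating step by step:
Generation 0 (given above): 13 live cells
Generation 1: 6 live cells
(generation 1 grid is the final answer)

Answer: 00000
00000
01100
00101
11000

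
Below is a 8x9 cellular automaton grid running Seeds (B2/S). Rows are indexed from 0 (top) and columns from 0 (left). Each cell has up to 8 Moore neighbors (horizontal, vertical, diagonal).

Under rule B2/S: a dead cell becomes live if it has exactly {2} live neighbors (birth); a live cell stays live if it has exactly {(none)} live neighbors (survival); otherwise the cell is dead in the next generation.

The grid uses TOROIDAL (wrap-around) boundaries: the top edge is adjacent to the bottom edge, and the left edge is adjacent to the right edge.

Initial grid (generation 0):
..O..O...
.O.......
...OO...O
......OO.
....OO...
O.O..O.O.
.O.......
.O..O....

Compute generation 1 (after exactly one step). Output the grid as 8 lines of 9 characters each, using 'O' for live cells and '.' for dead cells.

Simulating step by step:
Generation 0 (given above): 17 live cells
Generation 1: 22 live cells
(generation 1 grid is the final answer)

Answer: O..OO....
O....O...
O.O..OO..
........O
.O.O.....
...O....O
...OOOO.O
O..O.O...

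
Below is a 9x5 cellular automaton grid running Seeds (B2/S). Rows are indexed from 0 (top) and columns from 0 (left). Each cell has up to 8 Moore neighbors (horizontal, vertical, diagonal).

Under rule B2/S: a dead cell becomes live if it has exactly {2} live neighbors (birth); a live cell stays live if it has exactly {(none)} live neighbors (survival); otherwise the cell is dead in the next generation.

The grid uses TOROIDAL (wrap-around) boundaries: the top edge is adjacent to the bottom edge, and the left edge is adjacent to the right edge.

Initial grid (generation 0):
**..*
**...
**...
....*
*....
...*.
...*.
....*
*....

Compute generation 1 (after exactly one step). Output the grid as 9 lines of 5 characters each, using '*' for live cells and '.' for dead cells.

Answer: ..*..
.....
..*..
.....
...*.
..*..
..*..
*..*.
...*.

Derivation:
Simulating step by step:
Generation 0 (given above): 13 live cells
Generation 1: 8 live cells
(generation 1 grid is the final answer)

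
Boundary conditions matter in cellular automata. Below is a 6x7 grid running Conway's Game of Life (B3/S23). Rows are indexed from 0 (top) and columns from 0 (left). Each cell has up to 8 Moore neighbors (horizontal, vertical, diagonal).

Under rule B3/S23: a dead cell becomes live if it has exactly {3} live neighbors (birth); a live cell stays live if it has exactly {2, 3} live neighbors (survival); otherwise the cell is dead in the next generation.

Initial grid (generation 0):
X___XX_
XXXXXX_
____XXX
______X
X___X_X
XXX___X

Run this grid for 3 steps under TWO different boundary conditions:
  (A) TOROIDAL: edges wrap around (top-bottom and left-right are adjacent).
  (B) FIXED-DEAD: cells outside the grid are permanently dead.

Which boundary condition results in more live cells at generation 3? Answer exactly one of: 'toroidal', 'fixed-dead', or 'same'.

Under TOROIDAL boundary, generation 3:
_XXX___
X______
__XX___
__X_X__
_______
____X__
Population = 9

Under FIXED-DEAD boundary, generation 3:
_X_____
X__XX__
X_XXX__
_____XX
__X____
XX_____
Population = 13

Comparison: toroidal=9, fixed-dead=13 -> fixed-dead

Answer: fixed-dead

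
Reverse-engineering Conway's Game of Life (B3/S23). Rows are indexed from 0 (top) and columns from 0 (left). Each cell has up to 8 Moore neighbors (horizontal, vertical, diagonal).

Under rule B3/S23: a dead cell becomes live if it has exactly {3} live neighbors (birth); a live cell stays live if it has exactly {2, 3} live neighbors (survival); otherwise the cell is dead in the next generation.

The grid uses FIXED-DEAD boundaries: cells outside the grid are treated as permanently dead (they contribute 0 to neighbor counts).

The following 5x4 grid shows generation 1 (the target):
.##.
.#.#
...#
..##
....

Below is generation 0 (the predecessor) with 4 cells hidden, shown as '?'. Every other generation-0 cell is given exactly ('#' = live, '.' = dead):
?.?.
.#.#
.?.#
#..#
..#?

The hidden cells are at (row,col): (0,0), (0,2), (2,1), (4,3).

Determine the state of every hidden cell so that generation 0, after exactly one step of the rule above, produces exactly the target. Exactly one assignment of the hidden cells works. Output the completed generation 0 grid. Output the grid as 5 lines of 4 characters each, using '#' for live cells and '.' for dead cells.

Answer: #.#.
.#.#
...#
#..#
..#.

Derivation:
Hidden generation-0 cells (in order): (0,0), (0,2), (2,1), (4,3).
A hidden cell only influences target cells in its own 3x3 neighborhood. Try each of the 2^4 = 16 assignments, step the completed generation 0 forward once under B3/S23, and compare with the target:
  (0,0)=. (0,2)=. (2,1)=. (4,3)=. -> step gives (0,1)='.' but target has '#' -> reject
  (0,0)=. (0,2)=. (2,1)=. (4,3)=# -> step gives (0,1)='.' but target has '#' -> reject
  (0,0)=. (0,2)=. (2,1)=# (4,3)=. -> step gives (0,1)='.' but target has '#' -> reject
  (0,0)=. (0,2)=. (2,1)=# (4,3)=# -> step gives (0,1)='.' but target has '#' -> reject
  (0,0)=. (0,2)=# (2,1)=. (4,3)=. -> step gives (0,1)='.' but target has '#' -> reject
  (0,0)=. (0,2)=# (2,1)=. (4,3)=# -> step gives (0,1)='.' but target has '#' -> reject
  (0,0)=. (0,2)=# (2,1)=# (4,3)=. -> step gives (0,1)='.' but target has '#' -> reject
  (0,0)=. (0,2)=# (2,1)=# (4,3)=# -> step gives (0,1)='.' but target has '#' -> reject
  (0,0)=# (0,2)=. (2,1)=. (4,3)=. -> step gives (0,1)='.' but target has '#' -> reject
  (0,0)=# (0,2)=. (2,1)=. (4,3)=# -> step gives (0,1)='.' but target has '#' -> reject
  (0,0)=# (0,2)=. (2,1)=# (4,3)=. -> step gives (0,1)='.' but target has '#' -> reject
  (0,0)=# (0,2)=. (2,1)=# (4,3)=# -> step gives (0,1)='.' but target has '#' -> reject
  (0,0)=# (0,2)=# (2,1)=. (4,3)=. -> step reproduces the target at every cell -> ACCEPT
  (0,0)=# (0,2)=# (2,1)=. (4,3)=# -> step gives (3,2)='.' but target has '#' -> reject
  (0,0)=# (0,2)=# (2,1)=# (4,3)=. -> step gives (1,0)='#' but target has '.' -> reject
  (0,0)=# (0,2)=# (2,1)=# (4,3)=# -> step gives (1,0)='#' but target has '.' -> reject
Unique solution: (0,0)=live, (0,2)=live, (2,1)=dead, (4,3)=dead.
Check: live-neighbor counts of every cell in the completed generation 0:
1322
2242
2242
0232
1212
Applying B3/S23 to generation 0 with these counts gives:
.##.
.#.#
...#
..##
....
which matches the target exactly.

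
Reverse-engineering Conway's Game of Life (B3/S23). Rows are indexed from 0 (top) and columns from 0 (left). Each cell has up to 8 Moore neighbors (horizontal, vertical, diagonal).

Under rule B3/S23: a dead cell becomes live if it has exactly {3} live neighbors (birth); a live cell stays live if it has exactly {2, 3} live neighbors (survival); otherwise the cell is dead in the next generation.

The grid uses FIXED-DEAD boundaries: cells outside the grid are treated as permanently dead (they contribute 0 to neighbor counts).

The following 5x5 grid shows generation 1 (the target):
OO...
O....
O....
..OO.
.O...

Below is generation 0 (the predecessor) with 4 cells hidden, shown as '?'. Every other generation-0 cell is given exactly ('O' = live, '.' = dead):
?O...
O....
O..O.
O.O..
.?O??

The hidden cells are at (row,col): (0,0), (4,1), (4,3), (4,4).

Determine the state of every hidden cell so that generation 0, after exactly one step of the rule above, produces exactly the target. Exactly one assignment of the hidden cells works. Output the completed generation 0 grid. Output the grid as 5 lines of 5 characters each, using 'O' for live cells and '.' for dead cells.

Answer: OO...
O....
O..O.
O.O..
..O..

Derivation:
Hidden generation-0 cells (in order): (0,0), (4,1), (4,3), (4,4).
A hidden cell only influences target cells in its own 3x3 neighborhood. Try each of the 2^4 = 16 assignments, step the completed generation 0 forward once under B3/S23, and compare with the target:
  (0,0)=. (4,1)=. (4,3)=. (4,4)=. -> step gives (0,0)='.' but target has 'O' -> reject
  (0,0)=. (4,1)=. (4,3)=. (4,4)=O -> step gives (0,0)='.' but target has 'O' -> reject
  (0,0)=. (4,1)=. (4,3)=O (4,4)=. -> step gives (0,0)='.' but target has 'O' -> reject
  (0,0)=. (4,1)=. (4,3)=O (4,4)=O -> step gives (0,0)='.' but target has 'O' -> reject
  (0,0)=. (4,1)=O (4,3)=. (4,4)=. -> step gives (0,0)='.' but target has 'O' -> reject
  (0,0)=. (4,1)=O (4,3)=. (4,4)=O -> step gives (0,0)='.' but target has 'O' -> reject
  (0,0)=. (4,1)=O (4,3)=O (4,4)=. -> step gives (0,0)='.' but target has 'O' -> reject
  (0,0)=. (4,1)=O (4,3)=O (4,4)=O -> step gives (0,0)='.' but target has 'O' -> reject
  (0,0)=O (4,1)=. (4,3)=. (4,4)=. -> step reproduces the target at every cell -> ACCEPT
  (0,0)=O (4,1)=. (4,3)=. (4,4)=O -> step gives (3,3)='.' but target has 'O' -> reject
  (0,0)=O (4,1)=. (4,3)=O (4,4)=. -> step gives (3,3)='.' but target has 'O' -> reject
  (0,0)=O (4,1)=. (4,3)=O (4,4)=O -> step gives (3,3)='.' but target has 'O' -> reject
  (0,0)=O (4,1)=O (4,3)=. (4,4)=. -> step gives (3,0)='O' but target has '.' -> reject
  (0,0)=O (4,1)=O (4,3)=. (4,4)=O -> step gives (3,0)='O' but target has '.' -> reject
  (0,0)=O (4,1)=O (4,3)=O (4,4)=. -> step gives (3,0)='O' but target has '.' -> reject
  (0,0)=O (4,1)=O (4,3)=O (4,4)=O -> step gives (3,0)='O' but target has '.' -> reject
Unique solution: (0,0)=live, (4,1)=dead, (4,3)=dead, (4,4)=dead.
Check: live-neighbor counts of every cell in the completed generation 0:
22100
34211
24211
14231
13120
Applying B3/S23 to generation 0 with these counts gives:
OO...
O....
O....
..OO.
.O...
which matches the target exactly.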